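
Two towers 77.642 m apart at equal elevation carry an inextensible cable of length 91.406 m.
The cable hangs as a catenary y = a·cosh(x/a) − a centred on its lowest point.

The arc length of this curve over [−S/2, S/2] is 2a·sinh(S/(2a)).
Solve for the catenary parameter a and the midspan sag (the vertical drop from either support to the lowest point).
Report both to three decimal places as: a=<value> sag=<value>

seed: a₀ = √(S³/(24(L−S))) = √(77.642³/(24·13.764)) = 37.641517
iter 1: u=1.031335  f(a)=+7.508e-01  f'(a)=-8.121e-01  a ← 37.641517 − (+7.508e-01/-8.121e-01) = 38.566034
iter 2: u=1.006611  f(a)=+2.855e-02  f'(a)=-7.514e-01  a ← 38.566034 − (+2.855e-02/-7.514e-01) = 38.604031
iter 3: u=1.005620  f(a)=+4.490e-05  f'(a)=-7.491e-01  a ← 38.604031 − (+4.490e-05/-7.491e-01) = 38.604091
iter 4: u=1.005619  f(a)=+1.115e-10  f'(a)=-7.491e-01  a ← 38.604091 − (+1.115e-10/-7.491e-01) = 38.604091
iter 5: u=1.005619  f(a)=-2.842e-14  f'(a)=-7.491e-01  a ← 38.604091 − (-2.842e-14/-7.491e-01) = 38.604091
converged: |Δa| < 1e-12 after 5 iterations
sag = a·(cosh(S/(2a)) − 1) = 38.604091·(cosh(1.005619) − 1) = 21.220988
T_max/T_min = cosh(S/(2a)) = 1.549708

a=38.604 sag=21.221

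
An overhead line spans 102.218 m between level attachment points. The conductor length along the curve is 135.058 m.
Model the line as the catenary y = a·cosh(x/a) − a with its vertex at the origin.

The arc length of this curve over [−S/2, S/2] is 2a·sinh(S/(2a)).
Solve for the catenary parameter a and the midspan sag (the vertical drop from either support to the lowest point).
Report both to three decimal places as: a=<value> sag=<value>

seed: a₀ = √(S³/(24(L−S))) = √(102.218³/(24·32.840)) = 36.811530
iter 1: u=1.388396  f(a)=+3.314e+00  f'(a)=-2.153e+00  a ← 36.811530 − (+3.314e+00/-2.153e+00) = 38.351188
iter 2: u=1.332658  f(a)=+2.193e-01  f'(a)=-1.876e+00  a ← 38.351188 − (+2.193e-01/-1.876e+00) = 38.468050
iter 3: u=1.328609  f(a)=+1.110e-03  f'(a)=-1.857e+00  a ← 38.468050 − (+1.110e-03/-1.857e+00) = 38.468648
iter 4: u=1.328588  f(a)=+2.878e-08  f'(a)=-1.857e+00  a ← 38.468648 − (+2.878e-08/-1.857e+00) = 38.468648
iter 5: u=1.328588  f(a)=+0.000e+00  f'(a)=-1.857e+00  a ← 38.468648 − (+0.000e+00/-1.857e+00) = 38.468648
converged: |Δa| < 1e-12 after 5 iterations
sag = a·(cosh(S/(2a)) − 1) = 38.468648·(cosh(1.328588) − 1) = 39.248806
T_max/T_min = cosh(S/(2a)) = 2.020280

a=38.469 sag=39.249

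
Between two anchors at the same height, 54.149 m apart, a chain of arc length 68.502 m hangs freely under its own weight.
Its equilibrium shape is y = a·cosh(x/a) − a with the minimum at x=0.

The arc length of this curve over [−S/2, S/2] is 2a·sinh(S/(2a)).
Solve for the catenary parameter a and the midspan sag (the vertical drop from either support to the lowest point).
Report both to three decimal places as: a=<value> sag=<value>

a=22.275 sag=18.582

seed: a₀ = √(S³/(24(L−S))) = √(54.149³/(24·14.353)) = 21.468846
iter 1: u=1.261106  f(a)=+1.186e+00  f'(a)=-1.562e+00  a ← 21.468846 − (+1.186e+00/-1.562e+00) = 22.227735
iter 2: u=1.218050  f(a)=+6.576e-02  f'(a)=-1.393e+00  a ← 22.227735 − (+6.576e-02/-1.393e+00) = 22.274934
iter 3: u=1.215469  f(a)=+2.286e-04  f'(a)=-1.384e+00  a ← 22.274934 − (+2.286e-04/-1.384e+00) = 22.275099
iter 4: u=1.215460  f(a)=+2.785e-09  f'(a)=-1.384e+00  a ← 22.275099 − (+2.785e-09/-1.384e+00) = 22.275099
iter 5: u=1.215460  f(a)=+0.000e+00  f'(a)=-1.384e+00  a ← 22.275099 − (+0.000e+00/-1.384e+00) = 22.275099
converged: |Δa| < 1e-12 after 5 iterations
sag = a·(cosh(S/(2a)) − 1) = 22.275099·(cosh(1.215460) − 1) = 18.582104
T_max/T_min = cosh(S/(2a)) = 1.834210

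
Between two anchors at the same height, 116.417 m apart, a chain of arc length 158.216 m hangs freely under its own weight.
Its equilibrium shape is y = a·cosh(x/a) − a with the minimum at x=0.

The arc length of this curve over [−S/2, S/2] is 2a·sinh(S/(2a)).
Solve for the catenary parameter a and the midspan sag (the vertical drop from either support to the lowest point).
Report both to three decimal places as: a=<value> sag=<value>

seed: a₀ = √(S³/(24(L−S))) = √(116.417³/(24·41.799)) = 39.658478
iter 1: u=1.467744  f(a)=+4.740e+00  f'(a)=-2.598e+00  a ← 39.658478 − (+4.740e+00/-2.598e+00) = 41.482777
iter 2: u=1.403197  f(a)=+3.467e-01  f'(a)=-2.231e+00  a ← 41.482777 − (+3.467e-01/-2.231e+00) = 41.638181
iter 3: u=1.397960  f(a)=+2.178e-03  f'(a)=-2.203e+00  a ← 41.638181 − (+2.178e-03/-2.203e+00) = 41.639170
iter 4: u=1.397927  f(a)=+8.718e-08  f'(a)=-2.203e+00  a ← 41.639170 − (+8.718e-08/-2.203e+00) = 41.639170
iter 5: u=1.397927  f(a)=+2.842e-14  f'(a)=-2.203e+00  a ← 41.639170 − (+2.842e-14/-2.203e+00) = 41.639170
converged: |Δa| < 1e-12 after 5 iterations
sag = a·(cosh(S/(2a)) − 1) = 41.639170·(cosh(1.397927) − 1) = 47.758236
T_max/T_min = cosh(S/(2a)) = 2.146955

a=41.639 sag=47.758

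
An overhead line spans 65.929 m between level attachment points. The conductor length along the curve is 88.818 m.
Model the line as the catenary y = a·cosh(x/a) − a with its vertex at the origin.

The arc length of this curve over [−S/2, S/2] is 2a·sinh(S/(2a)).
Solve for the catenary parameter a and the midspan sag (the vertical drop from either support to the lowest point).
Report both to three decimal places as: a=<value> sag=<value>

seed: a₀ = √(S³/(24(L−S))) = √(65.929³/(24·22.889)) = 22.839979
iter 1: u=1.443281  f(a)=+2.506e+00  f'(a)=-2.454e+00  a ← 22.839979 − (+2.506e+00/-2.454e+00) = 23.861003
iter 2: u=1.381522  f(a)=+1.778e-01  f'(a)=-2.117e+00  a ← 23.861003 − (+1.778e-01/-2.117e+00) = 23.944994
iter 3: u=1.376676  f(a)=+1.047e-03  f'(a)=-2.092e+00  a ← 23.944994 − (+1.047e-03/-2.092e+00) = 23.945495
iter 4: u=1.376647  f(a)=+3.674e-08  f'(a)=-2.092e+00  a ← 23.945495 − (+3.674e-08/-2.092e+00) = 23.945495
iter 5: u=1.376647  f(a)=-1.421e-14  f'(a)=-2.092e+00  a ← 23.945495 − (-1.421e-14/-2.092e+00) = 23.945495
converged: |Δa| < 1e-12 after 5 iterations
sag = a·(cosh(S/(2a)) − 1) = 23.945495·(cosh(1.376647) − 1) = 26.507909
T_max/T_min = cosh(S/(2a)) = 2.107010

a=23.945 sag=26.508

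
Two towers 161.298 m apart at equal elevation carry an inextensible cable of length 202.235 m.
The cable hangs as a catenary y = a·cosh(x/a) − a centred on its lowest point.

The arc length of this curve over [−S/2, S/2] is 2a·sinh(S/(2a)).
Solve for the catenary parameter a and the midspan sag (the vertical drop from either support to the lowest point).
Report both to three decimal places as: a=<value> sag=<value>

a=67.711 sag=53.984

seed: a₀ = √(S³/(24(L−S))) = √(161.298³/(24·40.937)) = 65.355155
iter 1: u=1.234011  f(a)=+3.232e+00  f'(a)=-1.454e+00  a ← 65.355155 − (+3.232e+00/-1.454e+00) = 67.577926
iter 2: u=1.193422  f(a)=+1.722e-01  f'(a)=-1.303e+00  a ← 67.577926 − (+1.722e-01/-1.303e+00) = 67.710103
iter 3: u=1.191093  f(a)=+5.498e-04  f'(a)=-1.295e+00  a ← 67.710103 − (+5.498e-04/-1.295e+00) = 67.710528
iter 4: u=1.191085  f(a)=+5.644e-09  f'(a)=-1.295e+00  a ← 67.710528 − (+5.644e-09/-1.295e+00) = 67.710528
iter 5: u=1.191085  f(a)=-2.842e-14  f'(a)=-1.295e+00  a ← 67.710528 − (-2.842e-14/-1.295e+00) = 67.710528
converged: |Δa| < 1e-12 after 5 iterations
sag = a·(cosh(S/(2a)) − 1) = 67.710528·(cosh(1.191085) − 1) = 53.983615
T_max/T_min = cosh(S/(2a)) = 1.797271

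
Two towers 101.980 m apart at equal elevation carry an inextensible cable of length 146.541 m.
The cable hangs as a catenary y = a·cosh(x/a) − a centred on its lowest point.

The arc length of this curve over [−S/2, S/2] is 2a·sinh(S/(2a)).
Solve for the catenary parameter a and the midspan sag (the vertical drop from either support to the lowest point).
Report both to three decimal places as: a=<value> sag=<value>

seed: a₀ = √(S³/(24(L−S))) = √(101.980³/(24·44.561)) = 31.491216
iter 1: u=1.619182  f(a)=+6.220e+00  f'(a)=-3.645e+00  a ← 31.491216 − (+6.220e+00/-3.645e+00) = 33.197569
iter 2: u=1.535956  f(a)=+5.413e-01  f'(a)=-3.036e+00  a ← 33.197569 − (+5.413e-01/-3.036e+00) = 33.375875
iter 3: u=1.527750  f(a)=+4.963e-03  f'(a)=-2.980e+00  a ← 33.375875 − (+4.963e-03/-2.980e+00) = 33.377541
iter 4: u=1.527674  f(a)=+4.258e-07  f'(a)=-2.980e+00  a ← 33.377541 − (+4.258e-07/-2.980e+00) = 33.377541
iter 5: u=1.527674  f(a)=-5.684e-14  f'(a)=-2.980e+00  a ← 33.377541 − (-5.684e-14/-2.980e+00) = 33.377541
converged: |Δa| < 1e-12 after 5 iterations
sag = a·(cosh(S/(2a)) − 1) = 33.377541·(cosh(1.527674) − 1) = 47.137218
T_max/T_min = cosh(S/(2a)) = 2.412244

a=33.378 sag=47.137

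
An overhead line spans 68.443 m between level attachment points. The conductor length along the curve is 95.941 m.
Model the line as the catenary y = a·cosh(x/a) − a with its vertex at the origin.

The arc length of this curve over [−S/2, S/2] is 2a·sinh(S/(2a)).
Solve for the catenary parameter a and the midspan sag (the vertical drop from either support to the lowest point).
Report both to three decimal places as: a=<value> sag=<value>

a=23.263 sag=30.050

seed: a₀ = √(S³/(24(L−S))) = √(68.443³/(24·27.498)) = 22.041309
iter 1: u=1.552607  f(a)=+3.511e+00  f'(a)=-3.151e+00  a ← 22.041309 − (+3.511e+00/-3.151e+00) = 23.155659
iter 2: u=1.477889  f(a)=+2.838e-01  f'(a)=-2.660e+00  a ← 23.155659 − (+2.838e-01/-2.660e+00) = 23.262357
iter 3: u=1.471111  f(a)=+2.215e-03  f'(a)=-2.619e+00  a ← 23.262357 − (+2.215e-03/-2.619e+00) = 23.263203
iter 4: u=1.471057  f(a)=+1.373e-07  f'(a)=-2.618e+00  a ← 23.263203 − (+1.373e-07/-2.618e+00) = 23.263203
iter 5: u=1.471057  f(a)=-1.421e-14  f'(a)=-2.618e+00  a ← 23.263203 − (-1.421e-14/-2.618e+00) = 23.263203
converged: |Δa| < 1e-12 after 5 iterations
sag = a·(cosh(S/(2a)) − 1) = 23.263203·(cosh(1.471057) − 1) = 30.050449
T_max/T_min = cosh(S/(2a)) = 2.291759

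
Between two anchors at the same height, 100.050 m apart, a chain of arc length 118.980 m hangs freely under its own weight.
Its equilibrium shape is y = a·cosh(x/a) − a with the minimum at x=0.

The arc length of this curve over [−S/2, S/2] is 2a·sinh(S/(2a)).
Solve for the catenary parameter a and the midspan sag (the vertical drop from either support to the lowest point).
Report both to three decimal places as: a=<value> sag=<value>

seed: a₀ = √(S³/(24(L−S))) = √(100.050³/(24·18.930)) = 46.950985
iter 1: u=1.065473  f(a)=+1.104e+00  f'(a)=-9.017e-01  a ← 46.950985 − (+1.104e+00/-9.017e-01) = 48.175335
iter 2: u=1.038394  f(a)=+4.466e-02  f'(a)=-8.301e-01  a ← 48.175335 − (+4.466e-02/-8.301e-01) = 48.229135
iter 3: u=1.037236  f(a)=+7.990e-05  f'(a)=-8.271e-01  a ← 48.229135 − (+7.990e-05/-8.271e-01) = 48.229232
iter 4: u=1.037234  f(a)=+2.567e-10  f'(a)=-8.271e-01  a ← 48.229232 − (+2.567e-10/-8.271e-01) = 48.229232
iter 5: u=1.037234  f(a)=+0.000e+00  f'(a)=-8.271e-01  a ← 48.229232 − (+0.000e+00/-8.271e-01) = 48.229232
converged: |Δa| < 1e-12 after 5 iterations
sag = a·(cosh(S/(2a)) − 1) = 48.229232·(cosh(1.037234) − 1) = 28.354833
T_max/T_min = cosh(S/(2a)) = 1.587918

a=48.229 sag=28.355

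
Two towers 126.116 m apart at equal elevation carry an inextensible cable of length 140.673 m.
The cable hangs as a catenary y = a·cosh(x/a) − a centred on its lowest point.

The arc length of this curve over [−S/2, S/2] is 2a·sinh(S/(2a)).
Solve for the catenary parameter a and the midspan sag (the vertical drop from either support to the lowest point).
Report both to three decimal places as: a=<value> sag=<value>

a=77.051 sag=27.276

seed: a₀ = √(S³/(24(L−S))) = √(126.116³/(24·14.557)) = 75.772867
iter 1: u=0.832198  f(a)=+5.125e-01  f'(a)=-4.115e-01  a ← 75.772867 − (+5.125e-01/-4.115e-01) = 77.018219
iter 2: u=0.818741  f(a)=+1.291e-02  f'(a)=-3.910e-01  a ← 77.018219 − (+1.291e-02/-3.910e-01) = 77.051229
iter 3: u=0.818391  f(a)=+8.657e-06  f'(a)=-3.905e-01  a ← 77.051229 − (+8.657e-06/-3.905e-01) = 77.051251
iter 4: u=0.818390  f(a)=+3.922e-12  f'(a)=-3.905e-01  a ← 77.051251 − (+3.922e-12/-3.905e-01) = 77.051251
converged: |Δa| < 1e-12 after 4 iterations
sag = a·(cosh(S/(2a)) − 1) = 77.051251·(cosh(0.818390) − 1) = 27.275728
T_max/T_min = cosh(S/(2a)) = 1.353995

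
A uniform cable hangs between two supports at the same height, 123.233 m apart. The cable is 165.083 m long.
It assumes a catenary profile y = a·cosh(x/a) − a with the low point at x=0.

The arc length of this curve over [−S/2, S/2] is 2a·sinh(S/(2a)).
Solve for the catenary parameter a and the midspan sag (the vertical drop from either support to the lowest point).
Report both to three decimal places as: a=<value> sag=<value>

a=45.212 sag=48.901

seed: a₀ = √(S³/(24(L−S))) = √(123.233³/(24·41.850)) = 43.165540
iter 1: u=1.427447  f(a)=+4.476e+00  f'(a)=-2.364e+00  a ← 43.165540 − (+4.476e+00/-2.364e+00) = 45.059144
iter 2: u=1.367458  f(a)=+3.114e-01  f'(a)=-2.046e+00  a ← 45.059144 − (+3.114e-01/-2.046e+00) = 45.211388
iter 3: u=1.362854  f(a)=+1.756e-03  f'(a)=-2.023e+00  a ← 45.211388 − (+1.756e-03/-2.023e+00) = 45.212257
iter 4: u=1.362827  f(a)=+5.656e-08  f'(a)=-2.022e+00  a ← 45.212257 − (+5.656e-08/-2.022e+00) = 45.212257
iter 5: u=1.362827  f(a)=-2.842e-14  f'(a)=-2.022e+00  a ← 45.212257 − (-2.842e-14/-2.022e+00) = 45.212257
converged: |Δa| < 1e-12 after 5 iterations
sag = a·(cosh(S/(2a)) − 1) = 45.212257·(cosh(1.362827) − 1) = 48.900693
T_max/T_min = cosh(S/(2a)) = 2.081580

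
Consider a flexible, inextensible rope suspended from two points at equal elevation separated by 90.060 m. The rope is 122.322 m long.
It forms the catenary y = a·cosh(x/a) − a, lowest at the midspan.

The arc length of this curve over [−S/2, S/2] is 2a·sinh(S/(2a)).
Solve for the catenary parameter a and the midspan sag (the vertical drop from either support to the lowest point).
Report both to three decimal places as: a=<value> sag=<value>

a=32.245 sag=36.895

seed: a₀ = √(S³/(24(L−S))) = √(90.060³/(24·32.262)) = 30.714726
iter 1: u=1.466072  f(a)=+3.650e+00  f'(a)=-2.588e+00  a ← 30.714726 − (+3.650e+00/-2.588e+00) = 32.124880
iter 2: u=1.401717  f(a)=+2.664e-01  f'(a)=-2.223e+00  a ← 32.124880 − (+2.664e-01/-2.223e+00) = 32.244721
iter 3: u=1.396508  f(a)=+1.666e-03  f'(a)=-2.195e+00  a ← 32.244721 − (+1.666e-03/-2.195e+00) = 32.245480
iter 4: u=1.396475  f(a)=+6.610e-08  f'(a)=-2.195e+00  a ← 32.245480 − (+6.610e-08/-2.195e+00) = 32.245480
iter 5: u=1.396475  f(a)=+0.000e+00  f'(a)=-2.195e+00  a ← 32.245480 − (+0.000e+00/-2.195e+00) = 32.245480
converged: |Δa| < 1e-12 after 5 iterations
sag = a·(cosh(S/(2a)) − 1) = 32.245480·(cosh(1.396475) − 1) = 36.895238
T_max/T_min = cosh(S/(2a)) = 2.144199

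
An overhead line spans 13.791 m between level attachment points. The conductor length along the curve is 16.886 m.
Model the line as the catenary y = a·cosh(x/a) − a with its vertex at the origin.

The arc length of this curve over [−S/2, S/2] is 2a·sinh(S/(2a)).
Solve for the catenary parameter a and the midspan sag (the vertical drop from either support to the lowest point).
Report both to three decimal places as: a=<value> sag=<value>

a=6.133 sag=4.302

seed: a₀ = √(S³/(24(L−S))) = √(13.791³/(24·3.095)) = 5.942343
iter 1: u=1.160401  f(a)=+2.152e-01  f'(a)=-1.189e+00  a ← 5.942343 − (+2.152e-01/-1.189e+00) = 6.123342
iter 2: u=1.126101  f(a)=+1.022e-02  f'(a)=-1.078e+00  a ← 6.123342 − (+1.022e-02/-1.078e+00) = 6.132822
iter 3: u=1.124360  f(a)=+2.562e-05  f'(a)=-1.073e+00  a ← 6.132822 − (+2.562e-05/-1.073e+00) = 6.132846
iter 4: u=1.124356  f(a)=+1.618e-10  f'(a)=-1.073e+00  a ← 6.132846 − (+1.618e-10/-1.073e+00) = 6.132846
iter 5: u=1.124356  f(a)=+0.000e+00  f'(a)=-1.073e+00  a ← 6.132846 − (+0.000e+00/-1.073e+00) = 6.132846
converged: |Δa| < 1e-12 after 5 iterations
sag = a·(cosh(S/(2a)) − 1) = 6.132846·(cosh(1.124356) − 1) = 4.302481
T_max/T_min = cosh(S/(2a)) = 1.701547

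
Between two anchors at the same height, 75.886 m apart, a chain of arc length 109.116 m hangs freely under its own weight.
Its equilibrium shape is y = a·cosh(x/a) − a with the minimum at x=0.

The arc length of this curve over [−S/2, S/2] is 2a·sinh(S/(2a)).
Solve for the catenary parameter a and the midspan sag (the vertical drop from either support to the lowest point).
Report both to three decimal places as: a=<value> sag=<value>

seed: a₀ = √(S³/(24(L−S))) = √(75.886³/(24·33.230)) = 23.408398
iter 1: u=1.620914  f(a)=+4.649e+00  f'(a)=-3.659e+00  a ← 23.408398 − (+4.649e+00/-3.659e+00) = 24.679006
iter 2: u=1.537461  f(a)=+4.053e-01  f'(a)=-3.046e+00  a ← 24.679006 − (+4.053e-01/-3.046e+00) = 24.812074
iter 3: u=1.529215  f(a)=+3.732e-03  f'(a)=-2.990e+00  a ← 24.812074 − (+3.732e-03/-2.990e+00) = 24.813322
iter 4: u=1.529138  f(a)=+3.228e-07  f'(a)=-2.990e+00  a ← 24.813322 − (+3.228e-07/-2.990e+00) = 24.813322
iter 5: u=1.529138  f(a)=+0.000e+00  f'(a)=-2.990e+00  a ← 24.813322 − (+0.000e+00/-2.990e+00) = 24.813322
converged: |Δa| < 1e-12 after 5 iterations
sag = a·(cosh(S/(2a)) − 1) = 24.813322·(cosh(1.529138) − 1) = 35.122279
T_max/T_min = cosh(S/(2a)) = 2.415461

a=24.813 sag=35.122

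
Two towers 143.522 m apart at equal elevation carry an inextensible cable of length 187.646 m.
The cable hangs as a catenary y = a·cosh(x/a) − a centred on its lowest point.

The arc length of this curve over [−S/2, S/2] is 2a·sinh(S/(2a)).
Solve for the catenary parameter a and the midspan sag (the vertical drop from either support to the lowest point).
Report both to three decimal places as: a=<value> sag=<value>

a=55.119 sag=53.697

seed: a₀ = √(S³/(24(L−S))) = √(143.522³/(24·44.124)) = 52.836575
iter 1: u=1.358169  f(a)=+4.253e+00  f'(a)=-1.999e+00  a ← 52.836575 − (+4.253e+00/-1.999e+00) = 54.963818
iter 2: u=1.305604  f(a)=+2.703e-01  f'(a)=-1.752e+00  a ← 54.963818 − (+2.703e-01/-1.752e+00) = 55.118074
iter 3: u=1.301950  f(a)=+1.256e-03  f'(a)=-1.736e+00  a ← 55.118074 − (+1.256e-03/-1.736e+00) = 55.118797
iter 4: u=1.301933  f(a)=+2.740e-08  f'(a)=-1.736e+00  a ← 55.118797 − (+2.740e-08/-1.736e+00) = 55.118797
iter 5: u=1.301933  f(a)=+0.000e+00  f'(a)=-1.736e+00  a ← 55.118797 − (+0.000e+00/-1.736e+00) = 55.118797
converged: |Δa| < 1e-12 after 5 iterations
sag = a·(cosh(S/(2a)) − 1) = 55.118797·(cosh(1.301933) − 1) = 53.696814
T_max/T_min = cosh(S/(2a)) = 1.974201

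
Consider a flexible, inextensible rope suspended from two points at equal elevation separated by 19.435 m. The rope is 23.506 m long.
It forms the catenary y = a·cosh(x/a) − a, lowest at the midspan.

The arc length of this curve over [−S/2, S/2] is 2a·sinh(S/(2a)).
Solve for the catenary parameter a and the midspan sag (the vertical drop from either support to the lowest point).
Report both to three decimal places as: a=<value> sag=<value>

a=8.928 sag=5.831

seed: a₀ = √(S³/(24(L−S))) = √(19.435³/(24·4.071)) = 8.668035
iter 1: u=1.121073  f(a)=+2.636e-01  f'(a)=-1.063e+00  a ← 8.668035 − (+2.636e-01/-1.063e+00) = 8.916073
iter 2: u=1.089886  f(a)=+1.174e-02  f'(a)=-9.700e-01  a ← 8.916073 − (+1.174e-02/-9.700e-01) = 8.928174
iter 3: u=1.088408  f(a)=+2.568e-05  f'(a)=-9.658e-01  a ← 8.928174 − (+2.568e-05/-9.658e-01) = 8.928201
iter 4: u=1.088405  f(a)=+1.235e-10  f'(a)=-9.658e-01  a ← 8.928201 − (+1.235e-10/-9.658e-01) = 8.928201
iter 5: u=1.088405  f(a)=+0.000e+00  f'(a)=-9.658e-01  a ← 8.928201 − (+0.000e+00/-9.658e-01) = 8.928201
converged: |Δa| < 1e-12 after 5 iterations
sag = a·(cosh(S/(2a)) − 1) = 8.928201·(cosh(1.088405) − 1) = 5.831399
T_max/T_min = cosh(S/(2a)) = 1.653144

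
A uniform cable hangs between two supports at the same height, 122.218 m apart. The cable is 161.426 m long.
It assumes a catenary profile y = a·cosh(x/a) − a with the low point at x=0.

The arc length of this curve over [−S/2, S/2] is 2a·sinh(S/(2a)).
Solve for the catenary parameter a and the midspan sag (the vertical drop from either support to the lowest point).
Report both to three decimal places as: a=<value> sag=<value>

seed: a₀ = √(S³/(24(L−S))) = √(122.218³/(24·39.208)) = 44.046337
iter 1: u=1.387380  f(a)=+3.951e+00  f'(a)=-2.147e+00  a ← 44.046337 − (+3.951e+00/-2.147e+00) = 45.886264
iter 2: u=1.331749  f(a)=+2.611e-01  f'(a)=-1.872e+00  a ← 45.886264 − (+2.611e-01/-1.872e+00) = 46.025705
iter 3: u=1.327715  f(a)=+1.318e-03  f'(a)=-1.853e+00  a ← 46.025705 − (+1.318e-03/-1.853e+00) = 46.026417
iter 4: u=1.327694  f(a)=+3.397e-08  f'(a)=-1.853e+00  a ← 46.026417 − (+3.397e-08/-1.853e+00) = 46.026417
iter 5: u=1.327694  f(a)=-2.842e-14  f'(a)=-1.853e+00  a ← 46.026417 − (-2.842e-14/-1.853e+00) = 46.026417
converged: |Δa| < 1e-12 after 5 iterations
sag = a·(cosh(S/(2a)) − 1) = 46.026417·(cosh(1.327694) − 1) = 46.887626
T_max/T_min = cosh(S/(2a)) = 2.018711

a=46.026 sag=46.888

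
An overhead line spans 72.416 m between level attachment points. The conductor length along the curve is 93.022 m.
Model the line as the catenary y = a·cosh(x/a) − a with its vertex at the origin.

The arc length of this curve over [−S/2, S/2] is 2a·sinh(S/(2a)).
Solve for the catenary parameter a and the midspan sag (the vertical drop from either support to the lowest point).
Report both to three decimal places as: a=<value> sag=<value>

a=28.824 sag=25.894

seed: a₀ = √(S³/(24(L−S))) = √(72.416³/(24·20.606)) = 27.710817
iter 1: u=1.306638  f(a)=+1.832e+00  f'(a)=-1.757e+00  a ← 27.710817 − (+1.832e+00/-1.757e+00) = 28.753585
iter 2: u=1.259252  f(a)=+1.085e-01  f'(a)=-1.555e+00  a ← 28.753585 − (+1.085e-01/-1.555e+00) = 28.823379
iter 3: u=1.256202  f(a)=+4.335e-04  f'(a)=-1.542e+00  a ← 28.823379 − (+4.335e-04/-1.542e+00) = 28.823660
iter 4: u=1.256190  f(a)=+6.979e-09  f'(a)=-1.542e+00  a ← 28.823660 − (+6.979e-09/-1.542e+00) = 28.823660
iter 5: u=1.256190  f(a)=+0.000e+00  f'(a)=-1.542e+00  a ← 28.823660 − (+0.000e+00/-1.542e+00) = 28.823660
converged: |Δa| < 1e-12 after 5 iterations
sag = a·(cosh(S/(2a)) − 1) = 28.823660·(cosh(1.256190) − 1) = 25.894495
T_max/T_min = cosh(S/(2a)) = 1.898376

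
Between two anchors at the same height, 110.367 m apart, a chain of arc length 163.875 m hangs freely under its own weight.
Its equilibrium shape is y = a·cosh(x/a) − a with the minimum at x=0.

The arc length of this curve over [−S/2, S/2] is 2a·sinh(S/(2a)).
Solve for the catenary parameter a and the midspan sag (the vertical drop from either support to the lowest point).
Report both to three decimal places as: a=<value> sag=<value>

a=34.487 sag=54.412

seed: a₀ = √(S³/(24(L−S))) = √(110.367³/(24·53.508)) = 32.355184
iter 1: u=1.705554  f(a)=+8.344e+00  f'(a)=-4.375e+00  a ← 32.355184 − (+8.344e+00/-4.375e+00) = 34.262273
iter 2: u=1.610620  f(a)=+7.946e-01  f'(a)=-3.578e+00  a ← 34.262273 − (+7.946e-01/-3.578e+00) = 34.484344
iter 3: u=1.600248  f(a)=+8.882e-03  f'(a)=-3.499e+00  a ← 34.484344 − (+8.882e-03/-3.499e+00) = 34.486883
iter 4: u=1.600130  f(a)=+1.137e-06  f'(a)=-3.498e+00  a ← 34.486883 − (+1.137e-06/-3.498e+00) = 34.486883
iter 5: u=1.600130  f(a)=+0.000e+00  f'(a)=-3.498e+00  a ← 34.486883 − (+0.000e+00/-3.498e+00) = 34.486883
converged: |Δa| < 1e-12 after 5 iterations
sag = a·(cosh(S/(2a)) − 1) = 34.486883·(cosh(1.600130) − 1) = 54.412493
T_max/T_min = cosh(S/(2a)) = 2.577774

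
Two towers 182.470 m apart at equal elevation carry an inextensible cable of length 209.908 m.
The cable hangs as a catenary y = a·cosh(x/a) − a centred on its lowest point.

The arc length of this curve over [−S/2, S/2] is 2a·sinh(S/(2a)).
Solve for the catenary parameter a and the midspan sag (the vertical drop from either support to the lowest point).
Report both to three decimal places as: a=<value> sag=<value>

seed: a₀ = √(S³/(24(L−S))) = √(182.470³/(24·27.438)) = 96.051768
iter 1: u=0.949852  f(a)=+1.265e+00  f'(a)=-6.246e-01  a ← 96.051768 − (+1.265e+00/-6.246e-01) = 98.076709
iter 2: u=0.930241  f(a)=+4.110e-02  f'(a)=-5.846e-01  a ← 98.076709 − (+4.110e-02/-5.846e-01) = 98.147018
iter 3: u=0.929575  f(a)=+4.664e-05  f'(a)=-5.832e-01  a ← 98.147018 − (+4.664e-05/-5.832e-01) = 98.147098
iter 4: u=0.929574  f(a)=+6.023e-11  f'(a)=-5.832e-01  a ← 98.147098 − (+6.023e-11/-5.832e-01) = 98.147098
iter 5: u=0.929574  f(a)=+2.842e-14  f'(a)=-5.832e-01  a ← 98.147098 − (+2.842e-14/-5.832e-01) = 98.147098
converged: |Δa| < 1e-12 after 5 iterations
sag = a·(cosh(S/(2a)) − 1) = 98.147098·(cosh(0.929574) − 1) = 45.547700
T_max/T_min = cosh(S/(2a)) = 1.464076

a=98.147 sag=45.548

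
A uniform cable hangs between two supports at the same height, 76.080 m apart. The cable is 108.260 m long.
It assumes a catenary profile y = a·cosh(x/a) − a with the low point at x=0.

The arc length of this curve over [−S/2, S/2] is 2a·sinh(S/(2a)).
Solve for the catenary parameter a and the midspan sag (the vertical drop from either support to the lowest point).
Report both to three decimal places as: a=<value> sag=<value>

seed: a₀ = √(S³/(24(L−S))) = √(76.080³/(24·32.180)) = 23.878504
iter 1: u=1.593065  f(a)=+4.339e+00  f'(a)=-3.444e+00  a ← 23.878504 − (+4.339e+00/-3.444e+00) = 25.138266
iter 2: u=1.513231  f(a)=+3.670e-01  f'(a)=-2.884e+00  a ← 25.138266 − (+3.670e-01/-2.884e+00) = 25.265522
iter 3: u=1.505609  f(a)=+3.162e-03  f'(a)=-2.835e+00  a ← 25.265522 − (+3.162e-03/-2.835e+00) = 25.266638
iter 4: u=1.505543  f(a)=+2.392e-07  f'(a)=-2.834e+00  a ← 25.266638 − (+2.392e-07/-2.834e+00) = 25.266638
iter 5: u=1.505543  f(a)=+1.421e-14  f'(a)=-2.834e+00  a ← 25.266638 − (+1.421e-14/-2.834e+00) = 25.266638
converged: |Δa| < 1e-12 after 5 iterations
sag = a·(cosh(S/(2a)) − 1) = 25.266638·(cosh(1.505543) − 1) = 34.469950
T_max/T_min = cosh(S/(2a)) = 2.364248

a=25.267 sag=34.470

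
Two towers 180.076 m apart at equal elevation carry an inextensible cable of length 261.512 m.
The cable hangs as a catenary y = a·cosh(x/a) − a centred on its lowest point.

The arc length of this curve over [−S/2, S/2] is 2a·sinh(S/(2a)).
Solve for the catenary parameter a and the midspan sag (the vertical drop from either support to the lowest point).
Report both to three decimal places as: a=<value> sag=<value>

a=58.039 sag=85.019

seed: a₀ = √(S³/(24(L−S))) = √(180.076³/(24·81.436)) = 54.660036
iter 1: u=1.647236  f(a)=+1.179e+01  f'(a)=-3.871e+00  a ← 54.660036 − (+1.179e+01/-3.871e+00) = 57.705961
iter 2: u=1.560289  f(a)=+1.057e+00  f'(a)=-3.205e+00  a ← 57.705961 − (+1.057e+00/-3.205e+00) = 58.035841
iter 3: u=1.551421  f(a)=+1.035e-02  f'(a)=-3.142e+00  a ← 58.035841 − (+1.035e-02/-3.142e+00) = 58.039135
iter 4: u=1.551333  f(a)=+1.014e-06  f'(a)=-3.142e+00  a ← 58.039135 − (+1.014e-06/-3.142e+00) = 58.039135
iter 5: u=1.551333  f(a)=+0.000e+00  f'(a)=-3.142e+00  a ← 58.039135 − (+0.000e+00/-3.142e+00) = 58.039135
converged: |Δa| < 1e-12 after 5 iterations
sag = a·(cosh(S/(2a)) − 1) = 58.039135·(cosh(1.551333) − 1) = 85.019149
T_max/T_min = cosh(S/(2a)) = 2.464859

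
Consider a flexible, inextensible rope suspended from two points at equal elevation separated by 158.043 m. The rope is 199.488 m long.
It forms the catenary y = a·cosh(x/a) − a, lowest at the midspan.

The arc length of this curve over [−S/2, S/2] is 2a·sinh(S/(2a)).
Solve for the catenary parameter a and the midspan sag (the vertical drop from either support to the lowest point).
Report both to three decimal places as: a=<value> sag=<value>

a=65.339 sag=53.900

seed: a₀ = √(S³/(24(L−S))) = √(158.043³/(24·41.445)) = 62.997194
iter 1: u=1.254365  f(a)=+3.385e+00  f'(a)=-1.535e+00  a ← 62.997194 − (+3.385e+00/-1.535e+00) = 65.202984
iter 2: u=1.211931  f(a)=+1.859e-01  f'(a)=-1.370e+00  a ← 65.202984 − (+1.859e-01/-1.370e+00) = 65.338662
iter 3: u=1.209414  f(a)=+6.330e-04  f'(a)=-1.361e+00  a ← 65.338662 − (+6.330e-04/-1.361e+00) = 65.339127
iter 4: u=1.209406  f(a)=+7.391e-09  f'(a)=-1.361e+00  a ← 65.339127 − (+7.391e-09/-1.361e+00) = 65.339127
iter 5: u=1.209406  f(a)=+2.842e-14  f'(a)=-1.361e+00  a ← 65.339127 − (+2.842e-14/-1.361e+00) = 65.339127
converged: |Δa| < 1e-12 after 5 iterations
sag = a·(cosh(S/(2a)) − 1) = 65.339127·(cosh(1.209406) − 1) = 53.900409
T_max/T_min = cosh(S/(2a)) = 1.824933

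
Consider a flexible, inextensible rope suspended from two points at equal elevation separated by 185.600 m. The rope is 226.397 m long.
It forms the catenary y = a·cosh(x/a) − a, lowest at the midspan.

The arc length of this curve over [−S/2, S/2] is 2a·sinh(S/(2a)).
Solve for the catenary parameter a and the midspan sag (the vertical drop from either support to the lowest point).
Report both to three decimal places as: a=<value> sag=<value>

a=83.346 sag=57.226

seed: a₀ = √(S³/(24(L−S))) = √(185.600³/(24·40.797)) = 80.806672
iter 1: u=1.148420  f(a)=+2.776e+00  f'(a)=-1.149e+00  a ← 80.806672 − (+2.776e+00/-1.149e+00) = 83.222260
iter 2: u=1.115086  f(a)=+1.294e-01  f'(a)=-1.045e+00  a ← 83.222260 − (+1.294e-01/-1.045e+00) = 83.346105
iter 3: u=1.113429  f(a)=+3.112e-04  f'(a)=-1.039e+00  a ← 83.346105 − (+3.112e-04/-1.039e+00) = 83.346405
iter 4: u=1.113425  f(a)=+1.811e-09  f'(a)=-1.039e+00  a ← 83.346405 − (+1.811e-09/-1.039e+00) = 83.346405
iter 5: u=1.113425  f(a)=+0.000e+00  f'(a)=-1.039e+00  a ← 83.346405 − (+0.000e+00/-1.039e+00) = 83.346405
converged: |Δa| < 1e-12 after 5 iterations
sag = a·(cosh(S/(2a)) − 1) = 83.346405·(cosh(1.113425) − 1) = 57.225725
T_max/T_min = cosh(S/(2a)) = 1.686601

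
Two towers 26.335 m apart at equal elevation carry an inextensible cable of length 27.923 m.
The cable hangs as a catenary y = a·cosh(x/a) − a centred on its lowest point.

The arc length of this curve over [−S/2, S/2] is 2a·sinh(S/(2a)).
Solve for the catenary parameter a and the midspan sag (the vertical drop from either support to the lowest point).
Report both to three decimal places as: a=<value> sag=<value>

seed: a₀ = √(S³/(24(L−S))) = √(26.335³/(24·1.588)) = 21.891177
iter 1: u=0.601498  f(a)=+2.898e-02  f'(a)=-1.504e-01  a ← 21.891177 − (+2.898e-02/-1.504e-01) = 22.083836
iter 2: u=0.596251  f(a)=+3.870e-04  f'(a)=-1.464e-01  a ← 22.083836 − (+3.870e-04/-1.464e-01) = 22.086479
iter 3: u=0.596179  f(a)=+7.109e-08  f'(a)=-1.464e-01  a ← 22.086479 − (+7.109e-08/-1.464e-01) = 22.086480
iter 4: u=0.596179  f(a)=+0.000e+00  f'(a)=-1.464e-01  a ← 22.086480 − (+0.000e+00/-1.464e-01) = 22.086480
converged: |Δa| < 1e-12 after 4 iterations
sag = a·(cosh(S/(2a)) − 1) = 22.086480·(cosh(0.596179) − 1) = 4.042739
T_max/T_min = cosh(S/(2a)) = 1.183041

a=22.086 sag=4.043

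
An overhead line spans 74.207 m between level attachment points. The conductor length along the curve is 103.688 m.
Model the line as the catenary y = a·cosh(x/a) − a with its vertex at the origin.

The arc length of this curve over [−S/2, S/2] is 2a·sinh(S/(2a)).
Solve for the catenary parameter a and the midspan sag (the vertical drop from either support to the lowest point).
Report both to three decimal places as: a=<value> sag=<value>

a=25.351 sag=32.360

seed: a₀ = √(S³/(24(L−S))) = √(74.207³/(24·29.481)) = 24.032037
iter 1: u=1.543918  f(a)=+3.720e+00  f'(a)=-3.090e+00  a ← 24.032037 − (+3.720e+00/-3.090e+00) = 25.235729
iter 2: u=1.470277  f(a)=+2.977e-01  f'(a)=-2.614e+00  a ← 25.235729 − (+2.977e-01/-2.614e+00) = 25.349643
iter 3: u=1.463670  f(a)=+2.274e-03  f'(a)=-2.574e+00  a ← 25.349643 − (+2.274e-03/-2.574e+00) = 25.350527
iter 4: u=1.463618  f(a)=+1.349e-07  f'(a)=-2.574e+00  a ← 25.350527 − (+1.349e-07/-2.574e+00) = 25.350527
iter 5: u=1.463618  f(a)=+0.000e+00  f'(a)=-2.574e+00  a ← 25.350527 − (+0.000e+00/-2.574e+00) = 25.350527
converged: |Δa| < 1e-12 after 5 iterations
sag = a·(cosh(S/(2a)) − 1) = 25.350527·(cosh(1.463618) − 1) = 32.359520
T_max/T_min = cosh(S/(2a)) = 2.276483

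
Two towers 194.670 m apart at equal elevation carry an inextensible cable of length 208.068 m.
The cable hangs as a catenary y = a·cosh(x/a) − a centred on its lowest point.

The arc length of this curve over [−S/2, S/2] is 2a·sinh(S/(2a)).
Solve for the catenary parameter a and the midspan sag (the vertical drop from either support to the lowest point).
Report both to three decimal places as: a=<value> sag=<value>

seed: a₀ = √(S³/(24(L−S))) = √(194.670³/(24·13.398)) = 151.468713
iter 1: u=0.642608  f(a)=+2.794e-01  f'(a)=-1.843e-01  a ← 151.468713 − (+2.794e-01/-1.843e-01) = 152.984364
iter 2: u=0.636241  f(a)=+4.249e-03  f'(a)=-1.788e-01  a ← 152.984364 − (+4.249e-03/-1.788e-01) = 153.008132
iter 3: u=0.636143  f(a)=+1.016e-06  f'(a)=-1.787e-01  a ← 153.008132 − (+1.016e-06/-1.787e-01) = 153.008138
iter 4: u=0.636143  f(a)=+8.527e-14  f'(a)=-1.787e-01  a ← 153.008138 − (+8.527e-14/-1.787e-01) = 153.008138
converged: |Δa| < 1e-12 after 4 iterations
sag = a·(cosh(S/(2a)) − 1) = 153.008138·(cosh(0.636143) − 1) = 32.017707
T_max/T_min = cosh(S/(2a)) = 1.209255

a=153.008 sag=32.018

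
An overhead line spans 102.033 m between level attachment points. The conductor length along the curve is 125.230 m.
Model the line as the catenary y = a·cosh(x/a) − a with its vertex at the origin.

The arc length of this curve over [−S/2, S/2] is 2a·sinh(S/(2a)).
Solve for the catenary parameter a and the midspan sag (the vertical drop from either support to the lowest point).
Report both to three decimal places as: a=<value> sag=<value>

seed: a₀ = √(S³/(24(L−S))) = √(102.033³/(24·23.197)) = 43.680686
iter 1: u=1.167942  f(a)=+1.635e+00  f'(a)=-1.214e+00  a ← 43.680686 − (+1.635e+00/-1.214e+00) = 45.026804
iter 2: u=1.133025  f(a)=+7.860e-02  f'(a)=-1.100e+00  a ← 45.026804 − (+7.860e-02/-1.100e+00) = 45.098258
iter 3: u=1.131230  f(a)=+2.021e-04  f'(a)=-1.094e+00  a ← 45.098258 − (+2.021e-04/-1.094e+00) = 45.098443
iter 4: u=1.131225  f(a)=+1.343e-09  f'(a)=-1.094e+00  a ← 45.098443 − (+1.343e-09/-1.094e+00) = 45.098443
iter 5: u=1.131225  f(a)=+0.000e+00  f'(a)=-1.094e+00  a ← 45.098443 − (+0.000e+00/-1.094e+00) = 45.098443
converged: |Δa| < 1e-12 after 5 iterations
sag = a·(cosh(S/(2a)) − 1) = 45.098443·(cosh(1.131225) − 1) = 32.067014
T_max/T_min = cosh(S/(2a)) = 1.711045

a=45.098 sag=32.067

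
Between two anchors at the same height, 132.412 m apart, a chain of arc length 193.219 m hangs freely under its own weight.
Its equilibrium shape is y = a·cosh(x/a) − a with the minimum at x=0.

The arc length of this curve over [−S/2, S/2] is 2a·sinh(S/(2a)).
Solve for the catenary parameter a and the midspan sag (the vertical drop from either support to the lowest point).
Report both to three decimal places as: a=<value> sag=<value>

a=42.386 sag=63.113

seed: a₀ = √(S³/(24(L−S))) = √(132.412³/(24·60.807)) = 39.884909
iter 1: u=1.659926  f(a)=+8.948e+00  f'(a)=-3.976e+00  a ← 39.884909 − (+8.948e+00/-3.976e+00) = 42.135344
iter 2: u=1.571270  f(a)=+8.132e-01  f'(a)=-3.284e+00  a ← 42.135344 − (+8.132e-01/-3.284e+00) = 42.382999
iter 3: u=1.562089  f(a)=+8.199e-03  f'(a)=-3.218e+00  a ← 42.382999 − (+8.199e-03/-3.218e+00) = 42.385547
iter 4: u=1.561995  f(a)=+8.520e-07  f'(a)=-3.217e+00  a ← 42.385547 − (+8.520e-07/-3.217e+00) = 42.385548
iter 5: u=1.561995  f(a)=+0.000e+00  f'(a)=-3.217e+00  a ← 42.385548 − (+0.000e+00/-3.217e+00) = 42.385548
converged: |Δa| < 1e-12 after 5 iterations
sag = a·(cosh(S/(2a)) − 1) = 42.385548·(cosh(1.561995) − 1) = 63.112936
T_max/T_min = cosh(S/(2a)) = 2.489020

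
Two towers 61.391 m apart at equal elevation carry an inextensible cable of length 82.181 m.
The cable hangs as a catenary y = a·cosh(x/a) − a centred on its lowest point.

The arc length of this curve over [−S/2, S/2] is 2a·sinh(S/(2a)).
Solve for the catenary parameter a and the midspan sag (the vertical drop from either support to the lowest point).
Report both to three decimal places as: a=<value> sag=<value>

seed: a₀ = √(S³/(24(L−S))) = √(61.391³/(24·20.790)) = 21.533975
iter 1: u=1.425445  f(a)=+2.217e+00  f'(a)=-2.353e+00  a ← 21.533975 − (+2.217e+00/-2.353e+00) = 22.476369
iter 2: u=1.365679  f(a)=+1.539e-01  f'(a)=-2.037e+00  a ← 22.476369 − (+1.539e-01/-2.037e+00) = 22.551916
iter 3: u=1.361104  f(a)=+8.630e-04  f'(a)=-2.014e+00  a ← 22.551916 − (+8.630e-04/-2.014e+00) = 22.552345
iter 4: u=1.361078  f(a)=+2.749e-08  f'(a)=-2.014e+00  a ← 22.552345 − (+2.749e-08/-2.014e+00) = 22.552345
iter 5: u=1.361078  f(a)=+0.000e+00  f'(a)=-2.014e+00  a ← 22.552345 − (+0.000e+00/-2.014e+00) = 22.552345
converged: |Δa| < 1e-12 after 5 iterations
sag = a·(cosh(S/(2a)) − 1) = 22.552345·(cosh(1.361078) − 1) = 24.320221
T_max/T_min = cosh(S/(2a)) = 2.078390

a=22.552 sag=24.320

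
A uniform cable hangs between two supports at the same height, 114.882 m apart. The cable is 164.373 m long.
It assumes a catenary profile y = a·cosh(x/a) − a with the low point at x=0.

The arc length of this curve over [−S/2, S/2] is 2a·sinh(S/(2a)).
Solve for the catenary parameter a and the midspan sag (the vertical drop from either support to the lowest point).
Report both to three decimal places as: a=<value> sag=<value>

seed: a₀ = √(S³/(24(L−S))) = √(114.882³/(24·49.491)) = 35.728044
iter 1: u=1.607729  f(a)=+6.804e+00  f'(a)=-3.556e+00  a ← 35.728044 − (+6.804e+00/-3.556e+00) = 37.641574
iter 2: u=1.525999  f(a)=+5.849e-01  f'(a)=-2.969e+00  a ← 37.641574 − (+5.849e-01/-2.969e+00) = 37.838594
iter 3: u=1.518053  f(a)=+5.219e-03  f'(a)=-2.916e+00  a ← 37.838594 − (+5.219e-03/-2.916e+00) = 37.840384
iter 4: u=1.517981  f(a)=+4.238e-07  f'(a)=-2.915e+00  a ← 37.840384 − (+4.238e-07/-2.915e+00) = 37.840384
iter 5: u=1.517981  f(a)=-2.842e-14  f'(a)=-2.915e+00  a ← 37.840384 − (-2.842e-14/-2.915e+00) = 37.840384
converged: |Δa| < 1e-12 after 5 iterations
sag = a·(cosh(S/(2a)) − 1) = 37.840384·(cosh(1.517981) − 1) = 52.638980
T_max/T_min = cosh(S/(2a)) = 2.391079

a=37.840 sag=52.639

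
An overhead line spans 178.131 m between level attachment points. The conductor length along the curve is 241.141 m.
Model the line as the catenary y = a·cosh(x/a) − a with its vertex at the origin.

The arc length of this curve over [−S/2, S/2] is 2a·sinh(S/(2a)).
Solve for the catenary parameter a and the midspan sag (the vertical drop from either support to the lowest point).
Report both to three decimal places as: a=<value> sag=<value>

a=64.147 sag=72.425

seed: a₀ = √(S³/(24(L−S))) = √(178.131³/(24·63.010)) = 61.136264
iter 1: u=1.456836  f(a)=+7.035e+00  f'(a)=-2.533e+00  a ← 61.136264 − (+7.035e+00/-2.533e+00) = 63.913131
iter 2: u=1.393540  f(a)=+5.077e-01  f'(a)=-2.180e+00  a ← 63.913131 − (+5.077e-01/-2.180e+00) = 64.146042
iter 3: u=1.388480  f(a)=+3.099e-03  f'(a)=-2.153e+00  a ← 64.146042 − (+3.099e-03/-2.153e+00) = 64.147481
iter 4: u=1.388449  f(a)=+1.170e-07  f'(a)=-2.153e+00  a ← 64.147481 − (+1.170e-07/-2.153e+00) = 64.147481
iter 5: u=1.388449  f(a)=-2.842e-14  f'(a)=-2.153e+00  a ← 64.147481 − (-2.842e-14/-2.153e+00) = 64.147481
converged: |Δa| < 1e-12 after 5 iterations
sag = a·(cosh(S/(2a)) − 1) = 64.147481·(cosh(1.388449) − 1) = 72.425374
T_max/T_min = cosh(S/(2a)) = 2.129045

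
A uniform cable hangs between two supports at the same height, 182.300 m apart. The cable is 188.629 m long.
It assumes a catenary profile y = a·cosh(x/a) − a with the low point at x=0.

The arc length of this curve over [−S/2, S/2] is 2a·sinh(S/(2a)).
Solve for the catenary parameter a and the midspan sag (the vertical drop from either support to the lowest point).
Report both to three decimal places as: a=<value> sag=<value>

a=200.745 sag=21.052

seed: a₀ = √(S³/(24(L−S))) = √(182.300³/(24·6.329)) = 199.713229
iter 1: u=0.456404  f(a)=+6.625e-02  f'(a)=-6.471e-02  a ← 199.713229 − (+6.625e-02/-6.471e-02) = 200.736950
iter 2: u=0.454077  f(a)=+5.128e-04  f'(a)=-6.371e-02  a ← 200.736950 − (+5.128e-04/-6.371e-02) = 200.744999
iter 3: u=0.454059  f(a)=+3.126e-08  f'(a)=-6.370e-02  a ← 200.744999 − (+3.126e-08/-6.370e-02) = 200.745000
iter 4: u=0.454059  f(a)=+2.842e-14  f'(a)=-6.370e-02  a ← 200.745000 − (+2.842e-14/-6.370e-02) = 200.745000
converged: |Δa| < 1e-12 after 4 iterations
sag = a·(cosh(S/(2a)) − 1) = 200.745000·(cosh(0.454059) − 1) = 21.051709
T_max/T_min = cosh(S/(2a)) = 1.104868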